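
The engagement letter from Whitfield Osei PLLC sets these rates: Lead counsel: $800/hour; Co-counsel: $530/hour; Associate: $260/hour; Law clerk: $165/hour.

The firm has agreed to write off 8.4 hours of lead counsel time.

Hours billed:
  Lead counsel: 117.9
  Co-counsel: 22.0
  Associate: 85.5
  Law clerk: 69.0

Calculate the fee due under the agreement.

Lead counsel: 117.9 × $800 = $94,320.00
Co-counsel: 22.0 × $530 = $11,660.00
Associate: 85.5 × $260 = $22,230.00
Law clerk: 69.0 × $165 = $11,385.00
Subtotal: $139,595.00
Write-off: 8.4 × $800 = $6,720.00
Total: $139,595.00 − $6,720.00 = $132,875.00

$132,875.00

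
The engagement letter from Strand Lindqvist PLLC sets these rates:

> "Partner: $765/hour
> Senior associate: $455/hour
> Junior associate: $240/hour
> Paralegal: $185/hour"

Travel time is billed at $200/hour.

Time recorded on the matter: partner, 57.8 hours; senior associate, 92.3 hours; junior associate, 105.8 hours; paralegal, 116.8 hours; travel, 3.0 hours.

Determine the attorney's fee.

Partner: 57.8 × $765 = $44,217.00
Senior associate: 92.3 × $455 = $41,996.50
Junior associate: 105.8 × $240 = $25,392.00
Paralegal: 116.8 × $185 = $21,608.00
Subtotal: $44,217.00 + $41,996.50 + $25,392.00 + $21,608.00 = $133,213.50
Travel: 3.0 × $200 = $600.00
Total: $133,213.50 + $600.00 = $133,813.50

$133,813.50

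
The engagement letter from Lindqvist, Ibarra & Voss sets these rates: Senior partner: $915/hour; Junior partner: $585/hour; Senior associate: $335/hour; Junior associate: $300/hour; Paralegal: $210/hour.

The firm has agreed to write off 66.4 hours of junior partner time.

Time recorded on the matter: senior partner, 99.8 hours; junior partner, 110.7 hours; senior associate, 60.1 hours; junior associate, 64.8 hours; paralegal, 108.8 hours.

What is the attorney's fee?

Senior partner: 99.8 × $915 = $91,317.00
Junior partner: 110.7 × $585 = $64,759.50
Senior associate: 60.1 × $335 = $20,133.50
Junior associate: 64.8 × $300 = $19,440.00
Paralegal: 108.8 × $210 = $22,848.00
Subtotal: $218,498.00
Write-off: 66.4 × $585 = $38,844.00
Total: $218,498.00 − $38,844.00 = $179,654.00

$179,654.00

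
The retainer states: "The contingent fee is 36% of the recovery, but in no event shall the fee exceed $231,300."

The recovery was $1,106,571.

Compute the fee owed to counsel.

$231,300.00

36% of $1,106,571 = $398,365.56
That exceeds the $231,300 cap, so the fee is capped at $231,300.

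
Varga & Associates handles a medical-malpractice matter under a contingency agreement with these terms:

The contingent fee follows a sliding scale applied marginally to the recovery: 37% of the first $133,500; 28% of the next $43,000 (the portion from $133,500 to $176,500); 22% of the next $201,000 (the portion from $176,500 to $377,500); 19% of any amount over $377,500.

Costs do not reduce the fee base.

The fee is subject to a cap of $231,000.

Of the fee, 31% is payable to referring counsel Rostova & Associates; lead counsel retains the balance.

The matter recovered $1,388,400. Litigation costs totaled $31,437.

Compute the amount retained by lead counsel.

$159,390.00

Fee base is the gross recovery, $1,388,400; costs are reimbursed separately.
First $133,500 at 37% = $49,395.00
Next $43,000 at 28% = $12,040.00
Next $201,000 at 22% = $44,220.00
Remaining $1,010,900 at 19% = $192,071.00
Fee: $49,395.00 + $12,040.00 + $44,220.00 + $192,071.00 = $297,726.00
$297,726.00 exceeds the $231,000 cap, so the fee is capped at $231,000.00.
Referral share: 31% of $231,000.00 = $71,610.00; lead counsel retains $231,000.00 − $71,610.00 = $159,390.00.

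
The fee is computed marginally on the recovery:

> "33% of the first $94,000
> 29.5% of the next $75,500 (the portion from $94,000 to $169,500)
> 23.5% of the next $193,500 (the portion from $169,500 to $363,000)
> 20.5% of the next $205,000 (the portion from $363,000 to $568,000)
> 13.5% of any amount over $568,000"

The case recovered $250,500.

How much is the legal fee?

First $94,000 at 33% = $31,020.00
Next $75,500 at 29.5% = $22,272.50
Remaining $81,000 at 23.5% = $19,035.00
Fee: $31,020.00 + $22,272.50 + $19,035.00 = $72,327.50

$72,327.50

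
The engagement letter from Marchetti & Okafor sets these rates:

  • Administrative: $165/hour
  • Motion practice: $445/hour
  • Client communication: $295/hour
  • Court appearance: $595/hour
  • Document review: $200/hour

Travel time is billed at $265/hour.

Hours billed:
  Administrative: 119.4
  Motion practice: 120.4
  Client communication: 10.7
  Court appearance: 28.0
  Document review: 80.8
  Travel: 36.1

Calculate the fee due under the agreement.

Administrative: 119.4 × $165 = $19,701.00
Motion practice: 120.4 × $445 = $53,578.00
Client communication: 10.7 × $295 = $3,156.50
Court appearance: 28.0 × $595 = $16,660.00
Document review: 80.8 × $200 = $16,160.00
Subtotal: $19,701.00 + $53,578.00 + $3,156.50 + $16,660.00 + $16,160.00 = $109,255.50
Travel: 36.1 × $265 = $9,566.50
Total: $109,255.50 + $9,566.50 = $118,822.00

$118,822.00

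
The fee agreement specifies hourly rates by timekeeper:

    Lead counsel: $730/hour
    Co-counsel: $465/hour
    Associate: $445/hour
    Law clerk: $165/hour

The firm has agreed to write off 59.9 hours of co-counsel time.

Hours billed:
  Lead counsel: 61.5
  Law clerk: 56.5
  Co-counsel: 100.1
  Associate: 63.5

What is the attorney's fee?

$101,168.00

Lead counsel: 61.5 × $730 = $44,895.00
Co-counsel: 100.1 × $465 = $46,546.50
Associate: 63.5 × $445 = $28,257.50
Law clerk: 56.5 × $165 = $9,322.50
Subtotal: $129,021.50
Write-off: 59.9 × $465 = $27,853.50
Total: $129,021.50 − $27,853.50 = $101,168.00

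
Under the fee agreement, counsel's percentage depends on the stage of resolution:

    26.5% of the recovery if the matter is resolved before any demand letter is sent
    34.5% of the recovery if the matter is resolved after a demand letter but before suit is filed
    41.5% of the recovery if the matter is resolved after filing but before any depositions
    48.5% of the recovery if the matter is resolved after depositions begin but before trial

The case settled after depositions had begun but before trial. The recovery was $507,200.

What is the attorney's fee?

$245,992.00

The matter settled after depositions had begun but before trial, so the 48.5% rate applies.
$507,200 × 48.5% = $245,992.00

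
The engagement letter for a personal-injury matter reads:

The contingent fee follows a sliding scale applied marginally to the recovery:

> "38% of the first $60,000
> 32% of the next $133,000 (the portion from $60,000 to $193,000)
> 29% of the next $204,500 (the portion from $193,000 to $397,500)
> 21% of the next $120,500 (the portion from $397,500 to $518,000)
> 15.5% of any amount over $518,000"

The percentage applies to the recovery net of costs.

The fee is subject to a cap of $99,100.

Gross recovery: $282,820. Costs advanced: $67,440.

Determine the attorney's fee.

Fee base (net of costs): $282,820 − $67,440 = $215,380
First $60,000 at 38% = $22,800.00
Next $133,000 at 32% = $42,560.00
Remaining $22,380 at 29% = $6,490.20
Fee: $22,800.00 + $42,560.00 + $6,490.20 = $71,850.20
$71,850.20 is under the $99,100 cap.

$71,850.20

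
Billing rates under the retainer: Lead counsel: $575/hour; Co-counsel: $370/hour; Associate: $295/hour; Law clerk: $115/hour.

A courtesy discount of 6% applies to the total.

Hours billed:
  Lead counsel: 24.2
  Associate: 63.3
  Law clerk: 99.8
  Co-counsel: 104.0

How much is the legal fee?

$77,592.77

Lead counsel: 24.2 × $575 = $13,915.00
Co-counsel: 104.0 × $370 = $38,480.00
Associate: 63.3 × $295 = $18,673.50
Law clerk: 99.8 × $115 = $11,477.00
Subtotal: $82,545.50
Less 6% discount: −$4,952.73
Total: $82,545.50 − $4,952.73 = $77,592.77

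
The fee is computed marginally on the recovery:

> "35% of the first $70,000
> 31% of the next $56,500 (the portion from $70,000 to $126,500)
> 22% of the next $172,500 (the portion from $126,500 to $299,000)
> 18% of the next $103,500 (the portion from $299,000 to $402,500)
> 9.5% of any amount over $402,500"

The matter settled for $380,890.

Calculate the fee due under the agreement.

First $70,000 at 35% = $24,500.00
Next $56,500 at 31% = $17,515.00
Next $172,500 at 22% = $37,950.00
Remaining $81,890 at 18% = $14,740.20
Fee: $24,500.00 + $17,515.00 + $37,950.00 + $14,740.20 = $94,705.20

$94,705.20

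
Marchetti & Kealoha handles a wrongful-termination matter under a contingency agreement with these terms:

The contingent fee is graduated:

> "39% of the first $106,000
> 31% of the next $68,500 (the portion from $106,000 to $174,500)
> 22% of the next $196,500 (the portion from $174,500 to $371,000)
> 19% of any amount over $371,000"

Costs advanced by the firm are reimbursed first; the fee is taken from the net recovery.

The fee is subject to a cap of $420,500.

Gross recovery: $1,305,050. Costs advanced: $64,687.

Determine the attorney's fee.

Fee base (net of costs): $1,305,050 − $64,687 = $1,240,363
First $106,000 at 39% = $41,340.00
Next $68,500 at 31% = $21,235.00
Next $196,500 at 22% = $43,230.00
Remaining $869,363 at 19% = $165,178.97
Fee: $41,340.00 + $21,235.00 + $43,230.00 + $165,178.97 = $270,983.97
$270,983.97 is under the $420,500 cap.

$270,983.97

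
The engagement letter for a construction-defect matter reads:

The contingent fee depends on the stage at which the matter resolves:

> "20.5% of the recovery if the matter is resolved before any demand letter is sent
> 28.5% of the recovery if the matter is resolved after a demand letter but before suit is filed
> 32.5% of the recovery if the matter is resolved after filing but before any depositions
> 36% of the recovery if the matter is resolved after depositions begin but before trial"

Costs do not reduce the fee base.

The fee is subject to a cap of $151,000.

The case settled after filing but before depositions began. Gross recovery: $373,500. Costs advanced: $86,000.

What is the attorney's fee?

Fee base is the gross recovery, $373,500; costs are reimbursed separately.
The matter settled after filing but before depositions began, so the 32.5% rate applies.
$373,500 × 32.5% = $121,387.50
$121,387.50 is under the $151,000 cap.

$121,387.50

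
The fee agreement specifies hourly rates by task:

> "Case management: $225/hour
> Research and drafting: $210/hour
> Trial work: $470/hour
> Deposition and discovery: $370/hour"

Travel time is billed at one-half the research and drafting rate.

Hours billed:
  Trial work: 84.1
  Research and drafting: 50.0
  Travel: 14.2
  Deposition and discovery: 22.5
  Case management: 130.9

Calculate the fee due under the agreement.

$89,295.50

Case management: 130.9 × $225 = $29,452.50
Research and drafting: 50.0 × $210 = $10,500.00
Trial work: 84.1 × $470 = $39,527.00
Deposition and discovery: 22.5 × $370 = $8,325.00
Subtotal: $29,452.50 + $10,500.00 + $39,527.00 + $8,325.00 = $87,804.50
Travel: 14.2 × ($210 ÷ 2) = 14.2 × $105.00 = $1,491.00
Total: $87,804.50 + $1,491.00 = $89,295.50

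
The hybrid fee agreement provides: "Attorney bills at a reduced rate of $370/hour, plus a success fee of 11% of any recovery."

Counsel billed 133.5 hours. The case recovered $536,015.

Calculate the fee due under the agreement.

Hourly: 133.5 × $370 = $49,395.00
Success fee: 11% of $536,015 = $58,961.65
Total: $49,395.00 + $58,961.65 = $108,356.65

$108,356.65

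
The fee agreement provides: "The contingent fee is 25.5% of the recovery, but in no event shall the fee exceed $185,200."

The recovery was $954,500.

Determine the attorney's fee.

$185,200.00

25.5% of $954,500 = $243,397.50
That exceeds the $185,200 cap, so the fee is capped at $185,200.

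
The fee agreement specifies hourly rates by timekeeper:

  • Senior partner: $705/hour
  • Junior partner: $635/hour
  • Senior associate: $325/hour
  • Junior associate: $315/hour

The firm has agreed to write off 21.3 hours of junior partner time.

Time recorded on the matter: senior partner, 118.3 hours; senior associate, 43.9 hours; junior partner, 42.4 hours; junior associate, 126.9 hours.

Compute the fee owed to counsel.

Senior partner: 118.3 × $705 = $83,401.50
Junior partner: 42.4 × $635 = $26,924.00
Senior associate: 43.9 × $325 = $14,267.50
Junior associate: 126.9 × $315 = $39,973.50
Subtotal: $164,566.50
Write-off: 21.3 × $635 = $13,525.50
Total: $164,566.50 − $13,525.50 = $151,041.00

$151,041.00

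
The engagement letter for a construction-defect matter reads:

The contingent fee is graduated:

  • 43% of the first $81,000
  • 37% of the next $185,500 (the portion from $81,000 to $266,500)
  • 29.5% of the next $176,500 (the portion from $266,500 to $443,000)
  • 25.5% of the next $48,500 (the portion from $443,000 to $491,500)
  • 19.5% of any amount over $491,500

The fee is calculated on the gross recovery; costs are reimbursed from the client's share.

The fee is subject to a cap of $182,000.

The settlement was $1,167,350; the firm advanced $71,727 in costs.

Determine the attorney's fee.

$182,000.00

Fee base is the gross recovery, $1,167,350; costs are reimbursed separately.
First $81,000 at 43% = $34,830.00
Next $185,500 at 37% = $68,635.00
Next $176,500 at 29.5% = $52,067.50
Next $48,500 at 25.5% = $12,367.50
Remaining $675,850 at 19.5% = $131,790.75
Fee: $34,830.00 + $68,635.00 + $52,067.50 + $12,367.50 + $131,790.75 = $299,690.75
$299,690.75 exceeds the $182,000 cap, so the fee is capped at $182,000.00.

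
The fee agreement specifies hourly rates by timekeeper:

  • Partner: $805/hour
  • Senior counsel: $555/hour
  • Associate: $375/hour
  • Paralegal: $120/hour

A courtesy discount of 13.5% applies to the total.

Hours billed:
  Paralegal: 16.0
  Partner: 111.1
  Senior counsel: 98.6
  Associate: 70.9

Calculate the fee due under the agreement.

$149,356.09

Partner: 111.1 × $805 = $89,435.50
Senior counsel: 98.6 × $555 = $54,723.00
Associate: 70.9 × $375 = $26,587.50
Paralegal: 16.0 × $120 = $1,920.00
Subtotal: $172,666.00
Less 13.5% discount: −$23,309.91
Total: $172,666.00 − $23,309.91 = $149,356.09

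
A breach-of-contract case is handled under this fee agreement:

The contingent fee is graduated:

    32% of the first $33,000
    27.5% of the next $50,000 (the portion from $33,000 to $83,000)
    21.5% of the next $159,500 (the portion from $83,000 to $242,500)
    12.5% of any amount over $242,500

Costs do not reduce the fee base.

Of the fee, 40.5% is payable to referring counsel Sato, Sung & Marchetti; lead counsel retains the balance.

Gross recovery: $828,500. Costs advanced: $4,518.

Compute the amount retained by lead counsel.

$78,452.24

Fee base is the gross recovery, $828,500; costs are reimbursed separately.
First $33,000 at 32% = $10,560.00
Next $50,000 at 27.5% = $13,750.00
Next $159,500 at 21.5% = $34,292.50
Remaining $586,000 at 12.5% = $73,250.00
Fee: $10,560.00 + $13,750.00 + $34,292.50 + $73,250.00 = $131,852.50
Referral share: 40.5% of $131,852.50 = $53,400.26; lead counsel retains $131,852.50 − $53,400.26 = $78,452.24.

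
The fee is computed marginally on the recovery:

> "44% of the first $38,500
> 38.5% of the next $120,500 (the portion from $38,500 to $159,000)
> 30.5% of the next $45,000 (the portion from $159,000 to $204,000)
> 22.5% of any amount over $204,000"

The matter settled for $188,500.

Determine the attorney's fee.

$72,330.00

First $38,500 at 44% = $16,940.00
Next $120,500 at 38.5% = $46,392.50
Remaining $29,500 at 30.5% = $8,997.50
Fee: $16,940.00 + $46,392.50 + $8,997.50 = $72,330.00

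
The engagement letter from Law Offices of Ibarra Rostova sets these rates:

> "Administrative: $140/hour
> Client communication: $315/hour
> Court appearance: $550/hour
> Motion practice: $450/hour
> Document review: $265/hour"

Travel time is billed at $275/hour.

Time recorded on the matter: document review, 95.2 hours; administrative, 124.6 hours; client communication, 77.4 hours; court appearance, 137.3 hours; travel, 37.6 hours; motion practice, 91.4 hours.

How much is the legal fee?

Administrative: 124.6 × $140 = $17,444.00
Client communication: 77.4 × $315 = $24,381.00
Court appearance: 137.3 × $550 = $75,515.00
Motion practice: 91.4 × $450 = $41,130.00
Document review: 95.2 × $265 = $25,228.00
Subtotal: $17,444.00 + $24,381.00 + $75,515.00 + $41,130.00 + $25,228.00 = $183,698.00
Travel: 37.6 × $275 = $10,340.00
Total: $183,698.00 + $10,340.00 = $194,038.00

$194,038.00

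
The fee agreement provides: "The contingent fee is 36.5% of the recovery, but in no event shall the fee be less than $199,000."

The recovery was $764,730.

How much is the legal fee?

36.5% of $764,730 = $279,126.45
That exceeds the $199,000 minimum.

$279,126.45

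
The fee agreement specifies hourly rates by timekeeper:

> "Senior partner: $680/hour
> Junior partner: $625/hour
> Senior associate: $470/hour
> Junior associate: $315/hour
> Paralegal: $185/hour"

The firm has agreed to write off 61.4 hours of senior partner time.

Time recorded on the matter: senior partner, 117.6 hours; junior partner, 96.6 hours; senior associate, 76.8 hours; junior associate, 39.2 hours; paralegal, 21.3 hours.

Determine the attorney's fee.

$150,975.50

Senior partner: 117.6 × $680 = $79,968.00
Junior partner: 96.6 × $625 = $60,375.00
Senior associate: 76.8 × $470 = $36,096.00
Junior associate: 39.2 × $315 = $12,348.00
Paralegal: 21.3 × $185 = $3,940.50
Subtotal: $192,727.50
Write-off: 61.4 × $680 = $41,752.00
Total: $192,727.50 − $41,752.00 = $150,975.50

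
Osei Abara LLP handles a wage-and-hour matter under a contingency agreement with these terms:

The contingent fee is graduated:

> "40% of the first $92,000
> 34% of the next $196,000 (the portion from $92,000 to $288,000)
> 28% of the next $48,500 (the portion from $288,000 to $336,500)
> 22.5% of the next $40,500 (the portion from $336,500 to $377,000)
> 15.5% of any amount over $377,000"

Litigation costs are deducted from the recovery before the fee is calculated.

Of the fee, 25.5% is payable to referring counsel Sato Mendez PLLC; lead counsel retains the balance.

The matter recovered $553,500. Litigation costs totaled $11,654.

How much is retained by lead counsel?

$113,004.30

Fee base (net of costs): $553,500 − $11,654 = $541,846
First $92,000 at 40% = $36,800.00
Next $196,000 at 34% = $66,640.00
Next $48,500 at 28% = $13,580.00
Next $40,500 at 22.5% = $9,112.50
Remaining $164,846 at 15.5% = $25,551.13
Fee: $36,800.00 + $66,640.00 + $13,580.00 + $9,112.50 + $25,551.13 = $151,683.63
Referral share: 25.5% of $151,683.63 = $38,679.33; lead counsel retains $151,683.63 − $38,679.33 = $113,004.30.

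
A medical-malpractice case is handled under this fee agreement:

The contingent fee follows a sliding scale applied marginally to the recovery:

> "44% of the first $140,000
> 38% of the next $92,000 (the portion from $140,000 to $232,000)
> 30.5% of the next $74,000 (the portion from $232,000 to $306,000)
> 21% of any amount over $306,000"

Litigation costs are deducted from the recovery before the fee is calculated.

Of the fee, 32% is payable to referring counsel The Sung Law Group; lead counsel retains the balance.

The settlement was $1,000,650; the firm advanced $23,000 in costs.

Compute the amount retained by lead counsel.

$176,920.02

Fee base (net of costs): $1,000,650 − $23,000 = $977,650
First $140,000 at 44% = $61,600.00
Next $92,000 at 38% = $34,960.00
Next $74,000 at 30.5% = $22,570.00
Remaining $671,650 at 21% = $141,046.50
Fee: $61,600.00 + $34,960.00 + $22,570.00 + $141,046.50 = $260,176.50
Referral share: 32% of $260,176.50 = $83,256.48; lead counsel retains $260,176.50 − $83,256.48 = $176,920.02.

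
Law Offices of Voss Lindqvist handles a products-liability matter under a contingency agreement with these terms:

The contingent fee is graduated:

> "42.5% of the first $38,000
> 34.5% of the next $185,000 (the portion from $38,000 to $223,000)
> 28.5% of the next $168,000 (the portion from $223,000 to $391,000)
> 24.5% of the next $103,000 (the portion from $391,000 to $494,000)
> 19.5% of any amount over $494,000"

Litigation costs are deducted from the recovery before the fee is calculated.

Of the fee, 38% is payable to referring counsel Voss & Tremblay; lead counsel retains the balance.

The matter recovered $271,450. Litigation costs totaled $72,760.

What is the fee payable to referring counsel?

Fee base (net of costs): $271,450 − $72,760 = $198,690
First $38,000 at 42.5% = $16,150.00
Remaining $160,690 at 34.5% = $55,438.05
Fee: $16,150.00 + $55,438.05 = $71,588.05
Referral share: 38% of $71,588.05 = $27,203.46; lead counsel retains $71,588.05 − $27,203.46 = $44,384.59.

$27,203.46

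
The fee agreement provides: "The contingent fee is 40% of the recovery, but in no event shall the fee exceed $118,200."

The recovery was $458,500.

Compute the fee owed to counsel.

40% of $458,500 = $183,400.00
That exceeds the $118,200 cap, so the fee is capped at $118,200.

$118,200.00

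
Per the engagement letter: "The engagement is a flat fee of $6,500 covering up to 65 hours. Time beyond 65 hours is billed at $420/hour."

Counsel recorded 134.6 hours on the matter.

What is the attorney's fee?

$35,732.00

Flat fee: $6,500.00
Excess hours: 134.6 − 65 = 69.6
Overrun: 69.6 × $420 = $29,232.00
Total: $6,500.00 + $29,232.00 = $35,732.00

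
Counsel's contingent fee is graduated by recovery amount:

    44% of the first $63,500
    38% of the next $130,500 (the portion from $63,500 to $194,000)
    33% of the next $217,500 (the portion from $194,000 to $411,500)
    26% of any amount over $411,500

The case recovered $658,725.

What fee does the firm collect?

$213,583.50

First $63,500 at 44% = $27,940.00
Next $130,500 at 38% = $49,590.00
Next $217,500 at 33% = $71,775.00
Remaining $247,225 at 26% = $64,278.50
Fee: $27,940.00 + $49,590.00 + $71,775.00 + $64,278.50 = $213,583.50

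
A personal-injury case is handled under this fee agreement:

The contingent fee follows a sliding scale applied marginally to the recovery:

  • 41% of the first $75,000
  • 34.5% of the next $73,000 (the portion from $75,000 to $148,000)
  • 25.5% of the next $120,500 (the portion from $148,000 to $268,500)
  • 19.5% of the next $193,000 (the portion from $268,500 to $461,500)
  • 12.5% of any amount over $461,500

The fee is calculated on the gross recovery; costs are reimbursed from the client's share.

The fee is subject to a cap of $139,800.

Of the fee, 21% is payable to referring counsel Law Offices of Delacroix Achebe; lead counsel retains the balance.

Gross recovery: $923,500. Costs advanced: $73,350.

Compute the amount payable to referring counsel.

$29,358.00

Fee base is the gross recovery, $923,500; costs are reimbursed separately.
First $75,000 at 41% = $30,750.00
Next $73,000 at 34.5% = $25,185.00
Next $120,500 at 25.5% = $30,727.50
Next $193,000 at 19.5% = $37,635.00
Remaining $462,000 at 12.5% = $57,750.00
Fee: $30,750.00 + $25,185.00 + $30,727.50 + $37,635.00 + $57,750.00 = $182,047.50
$182,047.50 exceeds the $139,800 cap, so the fee is capped at $139,800.00.
Referral share: 21% of $139,800.00 = $29,358.00; lead counsel retains $139,800.00 − $29,358.00 = $110,442.00.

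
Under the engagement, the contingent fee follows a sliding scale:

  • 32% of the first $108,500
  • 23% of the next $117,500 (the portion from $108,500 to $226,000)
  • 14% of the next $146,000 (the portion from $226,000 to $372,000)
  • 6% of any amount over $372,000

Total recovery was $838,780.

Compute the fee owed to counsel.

First $108,500 at 32% = $34,720.00
Next $117,500 at 23% = $27,025.00
Next $146,000 at 14% = $20,440.00
Remaining $466,780 at 6% = $28,006.80
Fee: $34,720.00 + $27,025.00 + $20,440.00 + $28,006.80 = $110,191.80

$110,191.80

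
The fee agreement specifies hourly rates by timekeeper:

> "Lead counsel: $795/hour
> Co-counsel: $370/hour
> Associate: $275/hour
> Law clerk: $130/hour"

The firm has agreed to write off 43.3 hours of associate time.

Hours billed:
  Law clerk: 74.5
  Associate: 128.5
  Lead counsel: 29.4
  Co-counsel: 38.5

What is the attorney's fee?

Lead counsel: 29.4 × $795 = $23,373.00
Co-counsel: 38.5 × $370 = $14,245.00
Associate: 128.5 × $275 = $35,337.50
Law clerk: 74.5 × $130 = $9,685.00
Subtotal: $82,640.50
Write-off: 43.3 × $275 = $11,907.50
Total: $82,640.50 − $11,907.50 = $70,733.00

$70,733.00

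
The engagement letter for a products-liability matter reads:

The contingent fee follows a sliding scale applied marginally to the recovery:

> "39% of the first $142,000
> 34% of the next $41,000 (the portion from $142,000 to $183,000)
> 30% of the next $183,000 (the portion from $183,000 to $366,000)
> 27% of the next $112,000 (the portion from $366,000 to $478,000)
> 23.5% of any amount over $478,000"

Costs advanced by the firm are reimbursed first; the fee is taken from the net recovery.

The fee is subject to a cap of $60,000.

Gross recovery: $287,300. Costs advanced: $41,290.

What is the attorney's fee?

Fee base (net of costs): $287,300 − $41,290 = $246,010
First $142,000 at 39% = $55,380.00
Next $41,000 at 34% = $13,940.00
Remaining $63,010 at 30% = $18,903.00
Fee: $55,380.00 + $13,940.00 + $18,903.00 = $88,223.00
$88,223.00 exceeds the $60,000 cap, so the fee is capped at $60,000.00.

$60,000.00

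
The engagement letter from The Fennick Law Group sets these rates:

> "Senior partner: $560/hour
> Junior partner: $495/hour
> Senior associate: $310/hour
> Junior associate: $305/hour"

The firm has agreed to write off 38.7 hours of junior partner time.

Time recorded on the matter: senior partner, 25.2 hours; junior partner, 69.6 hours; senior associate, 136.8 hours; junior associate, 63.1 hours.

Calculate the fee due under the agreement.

$91,061.00

Senior partner: 25.2 × $560 = $14,112.00
Junior partner: 69.6 × $495 = $34,452.00
Senior associate: 136.8 × $310 = $42,408.00
Junior associate: 63.1 × $305 = $19,245.50
Subtotal: $110,217.50
Write-off: 38.7 × $495 = $19,156.50
Total: $110,217.50 − $19,156.50 = $91,061.00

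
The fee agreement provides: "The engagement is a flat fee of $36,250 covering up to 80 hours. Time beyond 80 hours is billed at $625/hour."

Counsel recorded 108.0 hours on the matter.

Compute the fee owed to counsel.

Flat fee: $36,250.00
Excess hours: 108.0 − 80 = 28.0
Overrun: 28.0 × $625 = $17,500.00
Total: $36,250.00 + $17,500.00 = $53,750.00

$53,750.00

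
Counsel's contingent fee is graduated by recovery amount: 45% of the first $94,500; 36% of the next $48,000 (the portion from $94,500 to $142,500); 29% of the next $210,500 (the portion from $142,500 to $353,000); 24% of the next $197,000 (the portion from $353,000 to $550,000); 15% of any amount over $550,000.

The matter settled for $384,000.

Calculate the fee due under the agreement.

First $94,500 at 45% = $42,525.00
Next $48,000 at 36% = $17,280.00
Next $210,500 at 29% = $61,045.00
Remaining $31,000 at 24% = $7,440.00
Fee: $42,525.00 + $17,280.00 + $61,045.00 + $7,440.00 = $128,290.00

$128,290.00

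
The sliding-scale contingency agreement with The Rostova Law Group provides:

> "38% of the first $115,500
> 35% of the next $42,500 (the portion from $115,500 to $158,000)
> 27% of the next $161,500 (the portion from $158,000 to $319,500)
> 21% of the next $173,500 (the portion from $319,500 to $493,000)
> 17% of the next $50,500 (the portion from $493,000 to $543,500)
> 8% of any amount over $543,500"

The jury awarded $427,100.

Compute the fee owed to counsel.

First $115,500 at 38% = $43,890.00
Next $42,500 at 35% = $14,875.00
Next $161,500 at 27% = $43,605.00
Remaining $107,600 at 21% = $22,596.00
Fee: $43,890.00 + $14,875.00 + $43,605.00 + $22,596.00 = $124,966.00

$124,966.00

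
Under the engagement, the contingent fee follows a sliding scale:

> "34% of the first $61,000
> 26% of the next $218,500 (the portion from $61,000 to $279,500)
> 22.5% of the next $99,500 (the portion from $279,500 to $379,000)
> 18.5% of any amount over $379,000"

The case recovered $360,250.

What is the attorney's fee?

$95,718.75

First $61,000 at 34% = $20,740.00
Next $218,500 at 26% = $56,810.00
Remaining $80,750 at 22.5% = $18,168.75
Fee: $20,740.00 + $56,810.00 + $18,168.75 = $95,718.75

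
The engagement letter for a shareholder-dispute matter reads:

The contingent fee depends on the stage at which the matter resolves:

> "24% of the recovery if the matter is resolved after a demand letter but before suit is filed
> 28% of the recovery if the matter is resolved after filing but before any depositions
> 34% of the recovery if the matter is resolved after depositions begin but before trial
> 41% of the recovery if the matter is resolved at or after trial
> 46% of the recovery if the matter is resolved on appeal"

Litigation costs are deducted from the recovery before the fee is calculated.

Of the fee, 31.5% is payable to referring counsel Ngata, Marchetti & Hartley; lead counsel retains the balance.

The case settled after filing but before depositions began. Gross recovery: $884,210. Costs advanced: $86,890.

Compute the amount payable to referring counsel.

$70,323.62

Fee base (net of costs): $884,210 − $86,890 = $797,320
The matter settled after filing but before depositions began, so the 28% rate applies.
$797,320 × 28% = $223,249.60
Referral share: 31.5% of $223,249.60 = $70,323.62; lead counsel retains $223,249.60 − $70,323.62 = $152,925.98.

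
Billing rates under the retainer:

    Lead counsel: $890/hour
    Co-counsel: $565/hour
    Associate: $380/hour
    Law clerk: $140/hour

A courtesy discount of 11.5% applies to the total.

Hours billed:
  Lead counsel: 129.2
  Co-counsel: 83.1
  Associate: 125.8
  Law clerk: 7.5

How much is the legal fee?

Lead counsel: 129.2 × $890 = $114,988.00
Co-counsel: 83.1 × $565 = $46,951.50
Associate: 125.8 × $380 = $47,804.00
Law clerk: 7.5 × $140 = $1,050.00
Subtotal: $210,793.50
Less 11.5% discount: −$24,241.25
Total: $210,793.50 − $24,241.25 = $186,552.25

$186,552.25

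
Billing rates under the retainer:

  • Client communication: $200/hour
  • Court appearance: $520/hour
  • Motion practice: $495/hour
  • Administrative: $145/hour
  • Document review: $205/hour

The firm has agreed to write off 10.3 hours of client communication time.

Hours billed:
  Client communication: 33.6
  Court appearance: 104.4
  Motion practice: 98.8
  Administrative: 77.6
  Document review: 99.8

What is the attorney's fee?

Client communication: 33.6 × $200 = $6,720.00
Court appearance: 104.4 × $520 = $54,288.00
Motion practice: 98.8 × $495 = $48,906.00
Administrative: 77.6 × $145 = $11,252.00
Document review: 99.8 × $205 = $20,459.00
Subtotal: $141,625.00
Write-off: 10.3 × $200 = $2,060.00
Total: $141,625.00 − $2,060.00 = $139,565.00

$139,565.00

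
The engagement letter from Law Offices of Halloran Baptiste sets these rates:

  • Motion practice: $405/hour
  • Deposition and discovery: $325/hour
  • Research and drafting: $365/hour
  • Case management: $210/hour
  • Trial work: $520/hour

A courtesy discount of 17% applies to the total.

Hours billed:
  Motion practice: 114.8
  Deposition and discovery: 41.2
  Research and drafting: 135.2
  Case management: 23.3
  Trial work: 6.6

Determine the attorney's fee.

$97,572.31

Motion practice: 114.8 × $405 = $46,494.00
Deposition and discovery: 41.2 × $325 = $13,390.00
Research and drafting: 135.2 × $365 = $49,348.00
Case management: 23.3 × $210 = $4,893.00
Trial work: 6.6 × $520 = $3,432.00
Subtotal: $117,557.00
Less 17% discount: −$19,984.69
Total: $117,557.00 − $19,984.69 = $97,572.31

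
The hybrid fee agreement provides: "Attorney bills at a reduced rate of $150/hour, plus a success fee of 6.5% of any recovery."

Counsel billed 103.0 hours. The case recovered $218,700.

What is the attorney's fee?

$29,665.50

Hourly: 103.0 × $150 = $15,450.00
Success fee: 6.5% of $218,700 = $14,215.50
Total: $15,450.00 + $14,215.50 = $29,665.50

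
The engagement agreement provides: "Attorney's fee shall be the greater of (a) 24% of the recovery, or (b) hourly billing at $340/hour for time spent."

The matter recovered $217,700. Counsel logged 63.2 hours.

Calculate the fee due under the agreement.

$52,248.00

(a) 24% of $217,700 = $52,248.00
(b) 63.2 × $340 = $21,488.00
The greater is (a): $52,248.00.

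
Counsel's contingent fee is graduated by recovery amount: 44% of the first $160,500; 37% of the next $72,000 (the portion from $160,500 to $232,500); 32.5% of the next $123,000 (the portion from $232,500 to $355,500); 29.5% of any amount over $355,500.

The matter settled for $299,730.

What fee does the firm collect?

$119,109.75

First $160,500 at 44% = $70,620.00
Next $72,000 at 37% = $26,640.00
Remaining $67,230 at 32.5% = $21,849.75
Fee: $70,620.00 + $26,640.00 + $21,849.75 = $119,109.75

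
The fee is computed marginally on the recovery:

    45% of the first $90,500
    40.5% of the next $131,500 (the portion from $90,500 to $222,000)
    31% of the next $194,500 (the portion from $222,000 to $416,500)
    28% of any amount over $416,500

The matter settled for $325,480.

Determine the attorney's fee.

$126,061.30

First $90,500 at 45% = $40,725.00
Next $131,500 at 40.5% = $53,257.50
Remaining $103,480 at 31% = $32,078.80
Fee: $40,725.00 + $53,257.50 + $32,078.80 = $126,061.30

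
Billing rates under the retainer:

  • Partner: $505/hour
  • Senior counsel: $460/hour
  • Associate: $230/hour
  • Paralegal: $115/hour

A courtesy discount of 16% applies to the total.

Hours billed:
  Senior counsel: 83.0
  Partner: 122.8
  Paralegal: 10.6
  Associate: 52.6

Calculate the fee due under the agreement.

Partner: 122.8 × $505 = $62,014.00
Senior counsel: 83.0 × $460 = $38,180.00
Associate: 52.6 × $230 = $12,098.00
Paralegal: 10.6 × $115 = $1,219.00
Subtotal: $113,511.00
Less 16% discount: −$18,161.76
Total: $113,511.00 − $18,161.76 = $95,349.24

$95,349.24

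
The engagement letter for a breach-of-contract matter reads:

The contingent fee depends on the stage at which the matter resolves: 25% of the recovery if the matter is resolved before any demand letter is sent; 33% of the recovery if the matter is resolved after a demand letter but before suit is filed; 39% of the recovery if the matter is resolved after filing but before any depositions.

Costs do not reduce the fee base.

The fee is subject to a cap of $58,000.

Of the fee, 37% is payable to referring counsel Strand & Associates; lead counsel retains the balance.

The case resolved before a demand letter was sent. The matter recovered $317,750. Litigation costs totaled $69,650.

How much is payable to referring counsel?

$21,460.00

Fee base is the gross recovery, $317,750; costs are reimbursed separately.
The matter resolved before a demand letter was sent, so the 25% rate applies.
$317,750 × 25% = $79,437.50
$79,437.50 exceeds the $58,000 cap, so the fee is capped at $58,000.00.
Referral share: 37% of $58,000.00 = $21,460.00; lead counsel retains $58,000.00 − $21,460.00 = $36,540.00.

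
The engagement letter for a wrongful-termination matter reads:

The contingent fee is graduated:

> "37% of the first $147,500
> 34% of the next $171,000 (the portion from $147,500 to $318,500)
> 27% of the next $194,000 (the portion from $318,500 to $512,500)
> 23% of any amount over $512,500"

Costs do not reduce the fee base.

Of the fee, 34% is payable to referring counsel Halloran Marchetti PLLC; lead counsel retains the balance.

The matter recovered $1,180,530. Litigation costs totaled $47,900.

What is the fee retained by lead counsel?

Fee base is the gross recovery, $1,180,530; costs are reimbursed separately.
First $147,500 at 37% = $54,575.00
Next $171,000 at 34% = $58,140.00
Next $194,000 at 27% = $52,380.00
Remaining $668,030 at 23% = $153,646.90
Fee: $54,575.00 + $58,140.00 + $52,380.00 + $153,646.90 = $318,741.90
Referral share: 34% of $318,741.90 = $108,372.25; lead counsel retains $318,741.90 − $108,372.25 = $210,369.65.

$210,369.65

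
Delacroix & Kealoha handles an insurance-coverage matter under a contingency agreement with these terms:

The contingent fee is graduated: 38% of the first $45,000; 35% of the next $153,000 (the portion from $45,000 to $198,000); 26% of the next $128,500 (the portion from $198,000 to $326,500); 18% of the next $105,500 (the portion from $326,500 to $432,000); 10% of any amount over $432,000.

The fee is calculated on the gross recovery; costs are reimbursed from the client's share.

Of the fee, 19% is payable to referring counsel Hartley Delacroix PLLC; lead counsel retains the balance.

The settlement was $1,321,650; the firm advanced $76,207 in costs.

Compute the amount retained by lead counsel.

Fee base is the gross recovery, $1,321,650; costs are reimbursed separately.
First $45,000 at 38% = $17,100.00
Next $153,000 at 35% = $53,550.00
Next $128,500 at 26% = $33,410.00
Next $105,500 at 18% = $18,990.00
Remaining $889,650 at 10% = $88,965.00
Fee: $17,100.00 + $53,550.00 + $33,410.00 + $18,990.00 + $88,965.00 = $212,015.00
Referral share: 19% of $212,015.00 = $40,282.85; lead counsel retains $212,015.00 − $40,282.85 = $171,732.15.

$171,732.15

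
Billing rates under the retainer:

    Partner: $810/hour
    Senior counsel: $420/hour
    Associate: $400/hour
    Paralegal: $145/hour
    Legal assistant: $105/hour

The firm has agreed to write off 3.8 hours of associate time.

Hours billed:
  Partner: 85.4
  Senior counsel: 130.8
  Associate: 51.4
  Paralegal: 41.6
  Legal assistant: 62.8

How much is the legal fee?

Partner: 85.4 × $810 = $69,174.00
Senior counsel: 130.8 × $420 = $54,936.00
Associate: 51.4 × $400 = $20,560.00
Paralegal: 41.6 × $145 = $6,032.00
Legal assistant: 62.8 × $105 = $6,594.00
Subtotal: $157,296.00
Write-off: 3.8 × $400 = $1,520.00
Total: $157,296.00 − $1,520.00 = $155,776.00

$155,776.00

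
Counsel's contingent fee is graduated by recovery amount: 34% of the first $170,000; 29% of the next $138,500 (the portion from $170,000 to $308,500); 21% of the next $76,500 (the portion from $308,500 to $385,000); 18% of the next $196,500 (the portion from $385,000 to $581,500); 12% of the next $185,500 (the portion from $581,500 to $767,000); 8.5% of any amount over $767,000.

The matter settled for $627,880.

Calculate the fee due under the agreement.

$154,965.60

First $170,000 at 34% = $57,800.00
Next $138,500 at 29% = $40,165.00
Next $76,500 at 21% = $16,065.00
Next $196,500 at 18% = $35,370.00
Remaining $46,380 at 12% = $5,565.60
Fee: $57,800.00 + $40,165.00 + $16,065.00 + $35,370.00 + $5,565.60 = $154,965.60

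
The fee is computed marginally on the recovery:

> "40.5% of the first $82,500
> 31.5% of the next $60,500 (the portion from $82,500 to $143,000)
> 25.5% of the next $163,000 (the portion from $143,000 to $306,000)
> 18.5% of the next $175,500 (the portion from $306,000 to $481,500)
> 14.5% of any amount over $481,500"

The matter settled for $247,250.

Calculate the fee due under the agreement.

First $82,500 at 40.5% = $33,412.50
Next $60,500 at 31.5% = $19,057.50
Remaining $104,250 at 25.5% = $26,583.75
Fee: $33,412.50 + $19,057.50 + $26,583.75 = $79,053.75

$79,053.75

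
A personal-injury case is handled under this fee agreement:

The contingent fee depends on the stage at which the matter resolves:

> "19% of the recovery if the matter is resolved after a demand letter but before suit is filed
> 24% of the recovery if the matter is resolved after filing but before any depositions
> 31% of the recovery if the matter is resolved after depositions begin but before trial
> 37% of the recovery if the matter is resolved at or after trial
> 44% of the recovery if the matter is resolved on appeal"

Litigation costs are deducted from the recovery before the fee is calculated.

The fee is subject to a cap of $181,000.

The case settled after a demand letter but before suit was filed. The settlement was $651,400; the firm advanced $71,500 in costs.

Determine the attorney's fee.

$110,181.00

Fee base (net of costs): $651,400 − $71,500 = $579,900
The matter settled after a demand letter but before suit was filed, so the 19% rate applies.
$579,900 × 19% = $110,181.00
$110,181.00 is under the $181,000 cap.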